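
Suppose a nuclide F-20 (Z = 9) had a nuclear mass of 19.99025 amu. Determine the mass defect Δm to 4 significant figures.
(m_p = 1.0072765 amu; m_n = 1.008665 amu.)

Σm = 9·m_p + 11·m_n = 9.0654885 + 11.095315 = 20.1608035 amu
Mass defect Δm = 20.1608035 − 19.99025 = 0.1705535 amu

0.1706 amu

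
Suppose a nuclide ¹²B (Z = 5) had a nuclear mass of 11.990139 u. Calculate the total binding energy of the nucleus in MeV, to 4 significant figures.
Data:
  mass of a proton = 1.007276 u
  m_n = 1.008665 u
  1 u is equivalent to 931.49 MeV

With 5 protons and 7 neutrons (A = 12):
Mass of separated nucleons = 5(1.007276) + 7(1.008665) = 5.036380 + 7.060655 = 12.097035 u
Δm = 12.097035 − 11.990139 = 0.106896 u
Binding energy = Δm·c² = 0.106896 × 931.49 MeV/u = 99.5726 MeV

99.57 MeV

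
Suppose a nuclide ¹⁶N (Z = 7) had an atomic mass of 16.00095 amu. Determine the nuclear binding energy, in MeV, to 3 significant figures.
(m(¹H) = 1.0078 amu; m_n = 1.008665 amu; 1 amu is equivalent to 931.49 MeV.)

With 7 protons and 9 neutrons (A = 16):
Total constituent mass: 7 × 1.0078 + 9 × 1.008665 = 16.132585 amu
Δm = 16.132585 − 16.00095 = 0.131635 amu
E_B = 0.131635 × 931.49 = 122.617 MeV

123 MeV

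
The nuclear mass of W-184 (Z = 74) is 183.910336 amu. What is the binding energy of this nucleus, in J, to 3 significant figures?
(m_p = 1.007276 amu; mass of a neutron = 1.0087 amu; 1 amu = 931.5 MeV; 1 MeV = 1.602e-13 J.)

The nucleus contains 74 protons and 184 − 74 = 110 neutrons.
Mass of separated nucleons = 74(1.007276) + 110(1.0087) = 74.538424 + 110.9570 = 185.495424 amu
The mass defect is 185.495424 − 183.910336 = 1.585088 amu.
Binding energy = Δm·c² = 1.585088 × 931.5 MeV/amu = 1476.51 MeV
In joules: 1476.51 MeV × 1.602e-13 J/MeV = 2.3654e-10 J

2.37e-10 J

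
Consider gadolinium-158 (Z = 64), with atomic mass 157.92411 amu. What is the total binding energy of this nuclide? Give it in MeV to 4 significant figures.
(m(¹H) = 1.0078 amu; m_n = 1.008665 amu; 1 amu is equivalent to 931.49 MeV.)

With 64 protons and 94 neutrons (A = 158):
Total constituent mass: 64 × 1.0078 + 94 × 1.008665 = 159.313710 amu
Δm = 159.313710 − 157.92411 = 1.389600 amu
Binding energy = Δm·c² = 1.389600 × 931.49 MeV/amu = 1294.40 MeV

1294 MeV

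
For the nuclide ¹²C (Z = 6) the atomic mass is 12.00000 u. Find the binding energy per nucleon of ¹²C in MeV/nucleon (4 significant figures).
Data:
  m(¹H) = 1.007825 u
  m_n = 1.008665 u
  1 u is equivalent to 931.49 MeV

7.680 MeV/nucleon

With 6 protons and 6 neutrons (A = 12):
Total constituent mass: 6 × 1.007825 + 6 × 1.008665 = 12.098940 u
The mass defect is 12.098940 − 12.00000 = 0.098940 u.
Converting to energy: 0.098940 u × 931.49 MeV/u = 92.1616 MeV
BE/A = 92.1616 MeV / 12 = 7.680 MeV/nucleon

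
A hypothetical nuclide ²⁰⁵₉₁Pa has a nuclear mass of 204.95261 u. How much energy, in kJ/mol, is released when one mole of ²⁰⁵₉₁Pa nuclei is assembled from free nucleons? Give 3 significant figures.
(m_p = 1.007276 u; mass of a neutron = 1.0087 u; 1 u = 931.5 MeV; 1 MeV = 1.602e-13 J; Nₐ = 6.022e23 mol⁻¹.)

Z = 91, so N = A − Z = 205 − 91 = 114.
Mass of separated nucleons = 91(1.007276) + 114(1.0087) = 91.662116 + 114.9918 = 206.653916 u
The mass defect is 206.653916 − 204.95261 = 1.701306 u.
Converting to energy: 1.701306 u × 931.5 MeV/u = 1584.77 MeV
Per nucleus in joules: 1584.77 MeV × 1.602e-13 J/MeV = 2.5388e-10 J
Per mole: 2.5388e-10 J × 6.022e23 mol⁻¹ = 1.5289e+14 J/mol

1.53e+11 kJ/mol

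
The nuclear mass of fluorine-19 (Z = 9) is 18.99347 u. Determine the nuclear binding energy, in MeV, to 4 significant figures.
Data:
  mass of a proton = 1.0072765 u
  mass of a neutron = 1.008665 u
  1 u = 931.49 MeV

With 9 protons and 10 neutrons (A = 19):
Total constituent mass: 9 × 1.0072765 + 10 × 1.008665 = 19.1521385 u
Mass defect Δm = 19.1521385 − 18.99347 = 0.1586685 u
Binding energy = Δm·c² = 0.1586685 × 931.49 MeV/u = 147.798 MeV

147.8 MeV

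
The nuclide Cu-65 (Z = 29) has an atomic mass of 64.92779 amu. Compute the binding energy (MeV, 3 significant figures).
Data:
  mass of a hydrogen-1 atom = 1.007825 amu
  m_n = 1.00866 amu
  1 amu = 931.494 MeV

The nucleus contains 29 protons and 65 − 29 = 36 neutrons.
Mass of separated nucleons = 29(1.007825) + 36(1.00866) = 29.226925 + 36.31176 = 65.538685 amu
The mass defect is 65.538685 − 64.92779 = 0.610895 amu.
Binding energy = Δm·c² = 0.610895 × 931.494 MeV/amu = 569.045 MeV

569 MeV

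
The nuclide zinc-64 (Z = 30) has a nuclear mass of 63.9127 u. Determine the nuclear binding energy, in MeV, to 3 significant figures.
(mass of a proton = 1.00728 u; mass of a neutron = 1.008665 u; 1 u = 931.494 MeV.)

The nucleus contains 30 protons and 64 − 30 = 34 neutrons.
Σm = 30·m_p + 34·m_n = 30.21840 + 34.294610 = 64.513010 u
Mass defect Δm = 64.513010 − 63.9127 = 0.600310 u
E_B = 0.600310 × 931.494 = 559.185 MeV

559 MeV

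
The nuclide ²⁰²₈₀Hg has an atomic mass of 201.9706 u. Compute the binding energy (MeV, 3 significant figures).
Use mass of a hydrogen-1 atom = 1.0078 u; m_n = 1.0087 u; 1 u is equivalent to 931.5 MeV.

1600 MeV

Total constituent mass: 80 × 1.0078 + 122 × 1.0087 = 203.6854 u
Mass defect Δm = 203.6854 − 201.9706 = 1.7148 u
E_B = 1.7148 × 931.5 = 1597.34 MeV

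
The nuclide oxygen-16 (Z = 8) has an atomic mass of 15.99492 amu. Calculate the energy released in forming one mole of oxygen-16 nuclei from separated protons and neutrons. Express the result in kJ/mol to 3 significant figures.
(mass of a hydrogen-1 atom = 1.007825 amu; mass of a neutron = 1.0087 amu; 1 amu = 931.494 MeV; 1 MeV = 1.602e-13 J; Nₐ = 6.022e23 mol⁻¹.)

1.23e+10 kJ/mol

Total constituent mass: 8 × 1.007825 + 8 × 1.0087 = 16.132200 amu
The mass defect is 16.132200 − 15.99492 = 0.137280 amu.
Binding energy = Δm·c² = 0.137280 × 931.494 MeV/amu = 127.875 MeV
Per nucleus in joules: 127.875 MeV × 1.602e-13 J/MeV = 2.0486e-11 J
Per mole: 2.0486e-11 J × 6.022e23 mol⁻¹ = 1.2337e+13 J/mol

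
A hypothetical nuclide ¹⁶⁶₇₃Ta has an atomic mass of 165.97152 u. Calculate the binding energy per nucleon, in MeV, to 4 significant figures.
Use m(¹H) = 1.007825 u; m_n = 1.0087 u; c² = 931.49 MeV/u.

The nucleus contains 73 protons and 166 − 73 = 93 neutrons.
Σm = 73·m(¹H) + 93·m_n = 73.571225 + 93.8091 = 167.380325 u
Δm = 167.380325 − 165.97152 = 1.408805 u
E_B = 1.408805 × 931.49 = 1312.29 MeV
BE/A = 1312.29 MeV / 166 = 7.905 MeV/nucleon

7.905 MeV/nucleon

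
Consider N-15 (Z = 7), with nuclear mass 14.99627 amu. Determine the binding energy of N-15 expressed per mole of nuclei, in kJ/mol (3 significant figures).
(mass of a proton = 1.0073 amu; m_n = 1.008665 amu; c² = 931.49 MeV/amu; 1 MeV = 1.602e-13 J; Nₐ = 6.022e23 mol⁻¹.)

With 7 protons and 8 neutrons (A = 15):
Total constituent mass: 7 × 1.0073 + 8 × 1.008665 = 15.120420 amu
The mass defect is 15.120420 − 14.99627 = 0.124150 amu.
Binding energy = Δm·c² = 0.124150 × 931.49 MeV/amu = 115.644 MeV
Per nucleus in joules: 115.644 MeV × 1.602e-13 J/MeV = 1.8526e-11 J
Per mole: 1.8526e-11 J × 6.022e23 mol⁻¹ = 1.1156e+13 J/mol

1.12e+10 kJ/mol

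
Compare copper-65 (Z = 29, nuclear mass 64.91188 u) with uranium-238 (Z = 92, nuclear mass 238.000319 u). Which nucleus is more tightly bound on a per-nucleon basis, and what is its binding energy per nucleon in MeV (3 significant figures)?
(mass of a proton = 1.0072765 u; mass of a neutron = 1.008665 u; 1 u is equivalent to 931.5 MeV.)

copper-65: Σm = 29(1.0072765) + 36(1.008665) = 65.5229585 u; Δm = 0.6110785 u; E_B = 569.22 MeV; E_B/A = 8.757 MeV
uranium-238: Σm = 92(1.0072765) + 146(1.008665) = 239.9345280 u; Δm = 1.9342090 u; E_B = 1801.7 MeV; E_B/A = 7.570 MeV
copper-65 has the higher binding energy per nucleon, so it is the more tightly bound nucleus.

copper-65; 8.76 MeV/nucleon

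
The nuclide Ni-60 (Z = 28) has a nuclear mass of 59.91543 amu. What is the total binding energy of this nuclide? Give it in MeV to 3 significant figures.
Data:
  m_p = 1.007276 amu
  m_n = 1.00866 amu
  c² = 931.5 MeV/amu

Mass of separated nucleons = 28(1.007276) + 32(1.00866) = 28.203728 + 32.27712 = 60.480848 amu
The mass defect is 60.480848 − 59.91543 = 0.565418 amu.
E_B = 0.565418 × 931.5 = 526.687 MeV

527 MeV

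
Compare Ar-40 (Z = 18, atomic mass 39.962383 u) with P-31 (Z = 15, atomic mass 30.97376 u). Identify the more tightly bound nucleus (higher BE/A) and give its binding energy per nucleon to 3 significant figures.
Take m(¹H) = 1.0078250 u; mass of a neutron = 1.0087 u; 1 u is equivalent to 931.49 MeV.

Ar-40; 8.61 MeV/nucleon

Ar-40: Σm = 18(1.0078250) + 22(1.0087) = 40.3322500 u; Δm = 0.3698670 u; E_B = 344.53 MeV; E_B/A = 8.613 MeV
P-31: Σm = 15(1.0078250) + 16(1.0087) = 31.2565750 u; Δm = 0.2828150 u; E_B = 263.44 MeV; E_B/A = 8.498 MeV
Ar-40 has the higher binding energy per nucleon, so it is the more tightly bound nucleus.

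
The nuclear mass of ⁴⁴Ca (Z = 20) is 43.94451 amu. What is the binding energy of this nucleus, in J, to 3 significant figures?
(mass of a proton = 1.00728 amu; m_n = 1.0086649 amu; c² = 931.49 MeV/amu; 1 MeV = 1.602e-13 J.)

With 20 protons and 24 neutrons (A = 44):
Total constituent mass: 20 × 1.00728 + 24 × 1.0086649 = 44.3535576 amu
The mass defect is 44.3535576 − 43.94451 = 0.4090476 amu.
Binding energy = Δm·c² = 0.4090476 × 931.49 MeV/amu = 381.024 MeV
In joules: 381.024 MeV × 1.602e-13 J/MeV = 6.1040e-11 J

6.10e-11 J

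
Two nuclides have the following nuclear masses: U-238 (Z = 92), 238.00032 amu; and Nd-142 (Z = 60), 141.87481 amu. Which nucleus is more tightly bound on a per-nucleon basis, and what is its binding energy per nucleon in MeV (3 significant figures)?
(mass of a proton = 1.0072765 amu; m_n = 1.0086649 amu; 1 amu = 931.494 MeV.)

U-238: Σm = 92(1.0072765) + 146(1.0086649) = 239.9345134 amu; Δm = 1.9341934 amu; E_B = 1801.7 MeV; E_B/A = 7.570 MeV
Nd-142: Σm = 60(1.0072765) + 82(1.0086649) = 143.1471118 amu; Δm = 1.2723018 amu; E_B = 1185.1 MeV; E_B/A = 8.346 MeV
Nd-142 has the higher binding energy per nucleon, so it is the more tightly bound nucleus.

Nd-142; 8.35 MeV/nucleon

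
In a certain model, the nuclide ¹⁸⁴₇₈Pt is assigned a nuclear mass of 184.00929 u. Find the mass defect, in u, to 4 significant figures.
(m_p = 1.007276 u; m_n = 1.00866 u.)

Mass of separated nucleons = 78(1.007276) + 106(1.00866) = 78.567528 + 106.91796 = 185.485488 u
The mass defect is 185.485488 − 184.00929 = 1.476198 u.

1.476 u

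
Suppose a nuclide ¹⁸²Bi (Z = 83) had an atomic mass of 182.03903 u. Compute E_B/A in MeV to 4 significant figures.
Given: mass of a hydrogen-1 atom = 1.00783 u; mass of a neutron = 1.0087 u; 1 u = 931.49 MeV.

The nucleus contains 83 protons and 182 − 83 = 99 neutrons.
Total constituent mass: 83 × 1.00783 + 99 × 1.0087 = 183.51119 u
Mass defect Δm = 183.51119 − 182.03903 = 1.47216 u
Binding energy = Δm·c² = 1.47216 × 931.49 MeV/u = 1371.30 MeV
Dividing by A = 182 gives 7.535 MeV per nucleon.

7.535 MeV/nucleon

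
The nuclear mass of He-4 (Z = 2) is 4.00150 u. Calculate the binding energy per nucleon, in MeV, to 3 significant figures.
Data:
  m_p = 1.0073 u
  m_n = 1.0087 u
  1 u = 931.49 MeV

7.10 MeV/nucleon

Total constituent mass: 2 × 1.0073 + 2 × 1.0087 = 4.0320 u
The mass defect is 4.0320 − 4.00150 = 0.03050 u.
E_B = 0.03050 × 931.49 = 28.4104 MeV
Per nucleon: 28.4104 / 4 = 7.103 MeV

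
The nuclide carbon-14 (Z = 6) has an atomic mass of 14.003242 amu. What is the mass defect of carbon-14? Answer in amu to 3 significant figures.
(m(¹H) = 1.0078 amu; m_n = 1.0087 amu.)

The nucleus contains 6 protons and 14 − 6 = 8 neutrons.
Mass of separated nucleons = 6(1.0078) + 8(1.0087) = 6.0468 + 8.0696 = 14.1164 amu
The mass defect is 14.1164 − 14.003242 = 0.113158 amu.

0.113 amu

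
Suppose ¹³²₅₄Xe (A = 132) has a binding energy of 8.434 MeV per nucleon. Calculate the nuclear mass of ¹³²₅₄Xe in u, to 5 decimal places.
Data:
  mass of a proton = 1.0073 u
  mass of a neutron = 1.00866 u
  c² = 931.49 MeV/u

131.87451 u

Total binding energy = 132 × 8.434 = 1113.288 MeV
Mass defect = 1113.288 MeV / (931.49 MeV/u) = 1.1951690 u
Constituent mass = 54(1.0073) + 78(1.00866) = 133.06968 u
Nuclear mass = 133.06968 − 1.1951690 = 131.8745110 u ≈ 131.87451 u (to 5 decimal places)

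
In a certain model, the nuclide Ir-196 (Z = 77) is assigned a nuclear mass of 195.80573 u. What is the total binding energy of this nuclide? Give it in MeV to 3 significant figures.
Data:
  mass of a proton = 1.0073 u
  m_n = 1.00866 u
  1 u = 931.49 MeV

1660 MeV

Z = 77, so N = A − Z = 196 − 77 = 119.
Mass of separated nucleons = 77(1.0073) + 119(1.00866) = 77.5621 + 120.03054 = 197.59264 u
Δm = 197.59264 − 195.80573 = 1.78691 u
Binding energy = Δm·c² = 1.78691 × 931.49 MeV/u = 1664.49 MeV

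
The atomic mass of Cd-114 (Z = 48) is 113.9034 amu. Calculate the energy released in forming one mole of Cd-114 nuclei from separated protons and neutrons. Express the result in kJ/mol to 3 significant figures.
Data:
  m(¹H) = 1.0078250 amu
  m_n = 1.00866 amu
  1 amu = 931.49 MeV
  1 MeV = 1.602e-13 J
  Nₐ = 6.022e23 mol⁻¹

9.38e+10 kJ/mol

Σm = 48·m(¹H) + 66·m_n = 48.3756000 + 66.57156 = 114.9471600 amu
Mass defect Δm = 114.9471600 − 113.9034 = 1.0437600 amu
Converting to energy: 1.0437600 amu × 931.49 MeV/amu = 972.252 MeV
Per nucleus in joules: 972.252 MeV × 1.602e-13 J/MeV = 1.5575e-10 J
Per mole: 1.5575e-10 J × 6.022e23 mol⁻¹ = 9.3793e+13 J/mol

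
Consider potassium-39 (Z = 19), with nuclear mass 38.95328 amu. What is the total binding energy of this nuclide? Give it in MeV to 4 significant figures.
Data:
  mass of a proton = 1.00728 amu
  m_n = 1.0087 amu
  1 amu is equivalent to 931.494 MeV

The nucleus contains 19 protons and 39 − 19 = 20 neutrons.
Σm = 19·m_p + 20·m_n = 19.13832 + 20.1740 = 39.31232 amu
The mass defect is 39.31232 − 38.95328 = 0.35904 amu.
Binding energy = Δm·c² = 0.35904 × 931.494 MeV/amu = 334.444 MeV

334.4 MeV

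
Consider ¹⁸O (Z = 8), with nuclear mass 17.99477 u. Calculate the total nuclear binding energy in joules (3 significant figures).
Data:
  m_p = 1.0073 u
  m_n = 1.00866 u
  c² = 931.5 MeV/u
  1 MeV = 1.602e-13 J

Z = 8, so N = A − Z = 18 − 8 = 10.
Σm = 8·m_p + 10·m_n = 8.0584 + 10.08660 = 18.14500 u
Δm = 18.14500 − 17.99477 = 0.15023 u
Converting to energy: 0.15023 u × 931.5 MeV/u = 139.939 MeV
In joules: 139.939 MeV × 1.602e-13 J/MeV = 2.2418e-11 J

2.24e-11 J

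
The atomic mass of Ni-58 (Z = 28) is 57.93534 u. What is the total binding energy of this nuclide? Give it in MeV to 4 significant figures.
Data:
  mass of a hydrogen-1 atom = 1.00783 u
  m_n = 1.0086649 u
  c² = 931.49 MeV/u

506.6 MeV

With 28 protons and 30 neutrons (A = 58):
Mass of separated nucleons = 28(1.00783) + 30(1.0086649) = 28.21924 + 30.2599470 = 58.4791870 u
Δm = 58.4791870 − 57.93534 = 0.5438470 u
Binding energy = Δm·c² = 0.5438470 × 931.49 MeV/u = 506.588 MeV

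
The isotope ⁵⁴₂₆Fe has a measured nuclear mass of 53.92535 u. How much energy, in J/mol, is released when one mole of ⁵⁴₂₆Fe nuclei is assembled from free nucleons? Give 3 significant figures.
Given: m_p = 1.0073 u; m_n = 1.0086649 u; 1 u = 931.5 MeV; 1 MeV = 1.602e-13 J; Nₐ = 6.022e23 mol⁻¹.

4.56e+13 J/mol

Z = 26, so N = A − Z = 54 − 26 = 28.
Σm = 26·m_p + 28·m_n = 26.1898 + 28.2426172 = 54.4324172 u
Δm = 54.4324172 − 53.92535 = 0.5070672 u
E_B = 0.5070672 × 931.5 = 472.333 MeV
Per nucleus in joules: 472.333 MeV × 1.602e-13 J/MeV = 7.5668e-11 J
Per mole: 7.5668e-11 J × 6.022e23 mol⁻¹ = 4.5567e+13 J/mol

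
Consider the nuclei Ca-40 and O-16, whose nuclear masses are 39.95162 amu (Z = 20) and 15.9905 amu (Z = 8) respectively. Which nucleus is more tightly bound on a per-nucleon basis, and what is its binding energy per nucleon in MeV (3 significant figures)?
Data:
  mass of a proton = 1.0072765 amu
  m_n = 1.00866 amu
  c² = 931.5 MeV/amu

Ca-40: Σm = 20(1.0072765) + 20(1.00866) = 40.3187300 amu; Δm = 0.3671100 amu; E_B = 341.96 MeV; E_B/A = 8.549 MeV
O-16: Σm = 8(1.0072765) + 8(1.00866) = 16.1274920 amu; Δm = 0.1369920 amu; E_B = 127.61 MeV; E_B/A = 7.976 MeV
Ca-40 has the higher binding energy per nucleon, so it is the more tightly bound nucleus.

Ca-40; 8.55 MeV/nucleon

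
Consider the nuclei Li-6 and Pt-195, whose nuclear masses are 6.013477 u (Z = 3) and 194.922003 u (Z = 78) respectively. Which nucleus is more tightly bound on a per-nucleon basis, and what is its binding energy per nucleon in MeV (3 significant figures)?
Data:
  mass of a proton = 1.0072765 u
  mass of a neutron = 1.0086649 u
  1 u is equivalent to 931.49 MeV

Pt-195; 7.93 MeV/nucleon

Li-6: Σm = 3(1.0072765) + 3(1.0086649) = 6.0478242 u; Δm = 0.0343472 u; E_B = 31.994 MeV; E_B/A = 5.332 MeV
Pt-195: Σm = 78(1.0072765) + 117(1.0086649) = 196.5813603 u; Δm = 1.6593573 u; E_B = 1545.7 MeV; E_B/A = 7.927 MeV
Pt-195 has the higher binding energy per nucleon, so it is the more tightly bound nucleus.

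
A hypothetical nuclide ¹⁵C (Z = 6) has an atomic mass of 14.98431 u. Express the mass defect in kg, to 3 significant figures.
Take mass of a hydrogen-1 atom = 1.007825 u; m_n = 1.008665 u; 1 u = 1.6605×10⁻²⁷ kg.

2.34e-28 kg

With 6 protons and 9 neutrons (A = 15):
Mass of separated nucleons = 6(1.007825) + 9(1.008665) = 6.046950 + 9.077985 = 15.124935 u
The mass defect is 15.124935 − 14.98431 = 0.140625 u.
In SI units: 0.140625 u × 1.6605×10⁻²⁷ kg/u = 2.3351e-28 kg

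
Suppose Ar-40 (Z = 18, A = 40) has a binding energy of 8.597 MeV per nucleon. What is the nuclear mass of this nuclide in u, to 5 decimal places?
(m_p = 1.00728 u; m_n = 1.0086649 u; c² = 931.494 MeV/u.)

Total binding energy = 40 × 8.597 = 343.880 MeV
Mass defect = 343.880 MeV / (931.494 MeV/u) = 0.3691704 u
Constituent mass = 18(1.00728) + 22(1.0086649) = 40.3216678 u
Nuclear mass = 40.3216678 − 0.3691704 = 39.9524974 u ≈ 39.95250 u (to 5 decimal places)

39.95250 u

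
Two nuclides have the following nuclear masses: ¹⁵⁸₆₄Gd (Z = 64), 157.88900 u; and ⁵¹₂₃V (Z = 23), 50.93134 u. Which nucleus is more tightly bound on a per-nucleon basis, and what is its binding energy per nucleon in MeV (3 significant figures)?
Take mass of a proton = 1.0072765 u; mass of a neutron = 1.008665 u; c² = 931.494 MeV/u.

¹⁵⁸₆₄Gd: Σm = 64(1.0072765) + 94(1.008665) = 159.2802060 u; Δm = 1.3912060 u; E_B = 1295.9 MeV; E_B/A = 8.202 MeV
⁵¹₂₃V: Σm = 23(1.0072765) + 28(1.008665) = 51.4099795 u; Δm = 0.4786395 u; E_B = 445.85 MeV; E_B/A = 8.742 MeV
⁵¹₂₃V has the higher binding energy per nucleon, so it is the more tightly bound nucleus.

⁵¹₂₃V; 8.74 MeV/nucleon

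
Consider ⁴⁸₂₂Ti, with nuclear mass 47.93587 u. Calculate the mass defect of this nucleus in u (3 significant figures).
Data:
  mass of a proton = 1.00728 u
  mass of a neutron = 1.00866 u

0.449 u

Z = 22, so N = A − Z = 48 − 22 = 26.
Σm = 22·m_p + 26·m_n = 22.16016 + 26.22516 = 48.38532 u
Δm = 48.38532 − 47.93587 = 0.44945 u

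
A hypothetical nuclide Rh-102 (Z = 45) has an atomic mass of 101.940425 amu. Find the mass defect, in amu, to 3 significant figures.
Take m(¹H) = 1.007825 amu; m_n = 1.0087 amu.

0.908 amu

Z = 45, so N = A − Z = 102 − 45 = 57.
Mass of separated nucleons = 45(1.007825) + 57(1.0087) = 45.352125 + 57.4959 = 102.848025 amu
Δm = 102.848025 − 101.940425 = 0.907600 amu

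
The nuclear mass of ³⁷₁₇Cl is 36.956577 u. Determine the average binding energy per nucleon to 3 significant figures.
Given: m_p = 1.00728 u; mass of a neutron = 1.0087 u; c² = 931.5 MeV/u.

Σm = 17·m_p + 20·m_n = 17.12376 + 20.1740 = 37.29776 u
Δm = 37.29776 − 36.956577 = 0.341183 u
E_B = 0.341183 × 931.5 = 317.812 MeV
Dividing by A = 37 gives 8.590 MeV per nucleon.

8.59 MeV/nucleon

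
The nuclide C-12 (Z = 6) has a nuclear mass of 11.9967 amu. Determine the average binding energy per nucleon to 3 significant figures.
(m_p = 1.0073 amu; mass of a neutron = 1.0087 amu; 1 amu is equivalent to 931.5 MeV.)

7.71 MeV/nucleon

Z = 6, so N = A − Z = 12 − 6 = 6.
Mass of separated nucleons = 6(1.0073) + 6(1.0087) = 6.0438 + 6.0522 = 12.0960 amu
Mass defect Δm = 12.0960 − 11.9967 = 0.0993 amu
Converting to energy: 0.0993 amu × 931.5 MeV/amu = 92.4980 MeV
Per nucleon: 92.4980 / 12 = 7.708 MeV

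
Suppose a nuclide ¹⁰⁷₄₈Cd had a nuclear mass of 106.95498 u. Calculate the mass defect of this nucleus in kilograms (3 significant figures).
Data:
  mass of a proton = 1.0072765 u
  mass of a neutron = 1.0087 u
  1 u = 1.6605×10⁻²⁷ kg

1.51e-27 kg

Total constituent mass: 48 × 1.0072765 + 59 × 1.0087 = 107.8625720 u
The mass defect is 107.8625720 − 106.95498 = 0.9075920 u.
In SI units: 0.9075920 u × 1.6605×10⁻²⁷ kg/u = 1.5071e-27 kg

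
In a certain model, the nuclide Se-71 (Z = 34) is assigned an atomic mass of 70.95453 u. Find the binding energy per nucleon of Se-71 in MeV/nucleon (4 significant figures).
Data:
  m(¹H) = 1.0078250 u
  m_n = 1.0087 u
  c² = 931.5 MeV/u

8.310 MeV/nucleon

The nucleus contains 34 protons and 71 − 34 = 37 neutrons.
Total constituent mass: 34 × 1.0078250 + 37 × 1.0087 = 71.5879500 u
The mass defect is 71.5879500 − 70.95453 = 0.6334200 u.
E_B = 0.6334200 × 931.5 = 590.031 MeV
BE/A = 590.031 MeV / 71 = 8.310 MeV/nucleon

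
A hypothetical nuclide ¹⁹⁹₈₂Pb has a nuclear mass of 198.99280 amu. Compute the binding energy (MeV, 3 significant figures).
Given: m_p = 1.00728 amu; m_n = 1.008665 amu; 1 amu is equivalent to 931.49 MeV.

Mass of separated nucleons = 82(1.00728) + 117(1.008665) = 82.59696 + 118.013805 = 200.610765 amu
The mass defect is 200.610765 − 198.99280 = 1.617965 amu.
Binding energy = Δm·c² = 1.617965 × 931.49 MeV/amu = 1507.12 MeV

1510 MeV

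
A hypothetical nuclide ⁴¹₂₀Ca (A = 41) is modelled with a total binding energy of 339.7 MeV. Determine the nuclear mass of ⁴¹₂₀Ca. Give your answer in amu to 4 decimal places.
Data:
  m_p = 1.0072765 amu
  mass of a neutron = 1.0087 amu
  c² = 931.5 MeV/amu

40.9635 amu

Mass defect = 339.7 MeV / (931.5 MeV/amu) = 0.364681 amu
Constituent mass = 20(1.0072765) + 21(1.0087) = 41.3282300 amu
Nuclear mass = 41.3282300 − 0.364681 = 40.9635490 amu ≈ 40.9635 amu (to 4 decimal places)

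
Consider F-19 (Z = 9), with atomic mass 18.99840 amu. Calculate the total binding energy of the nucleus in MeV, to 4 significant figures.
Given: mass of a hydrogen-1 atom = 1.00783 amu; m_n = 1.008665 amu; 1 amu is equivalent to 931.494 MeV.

147.8 MeV

Total constituent mass: 9 × 1.00783 + 10 × 1.008665 = 19.157120 amu
Δm = 19.157120 − 18.99840 = 0.158720 amu
Binding energy = Δm·c² = 0.158720 × 931.494 MeV/amu = 147.847 MeV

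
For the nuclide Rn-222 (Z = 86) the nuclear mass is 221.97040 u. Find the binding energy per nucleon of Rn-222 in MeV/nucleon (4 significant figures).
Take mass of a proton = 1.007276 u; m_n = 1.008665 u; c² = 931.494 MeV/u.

Z = 86, so N = A − Z = 222 − 86 = 136.
Σm = 86·m_p + 136·m_n = 86.625736 + 137.178440 = 223.804176 u
The mass defect is 223.804176 − 221.97040 = 1.833776 u.
E_B = 1.833776 × 931.494 = 1708.15 MeV
BE/A = 1708.15 MeV / 222 = 7.694 MeV/nucleon

7.694 MeV/nucleon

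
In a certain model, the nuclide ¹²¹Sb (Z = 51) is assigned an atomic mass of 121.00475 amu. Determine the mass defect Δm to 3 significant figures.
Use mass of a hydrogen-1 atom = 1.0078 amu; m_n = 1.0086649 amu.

The nucleus contains 51 protons and 121 − 51 = 70 neutrons.
Mass of separated nucleons = 51(1.0078) + 70(1.0086649) = 51.3978 + 70.6065430 = 122.0043430 amu
Δm = 122.0043430 − 121.00475 = 0.9995930 amu

1.000 amu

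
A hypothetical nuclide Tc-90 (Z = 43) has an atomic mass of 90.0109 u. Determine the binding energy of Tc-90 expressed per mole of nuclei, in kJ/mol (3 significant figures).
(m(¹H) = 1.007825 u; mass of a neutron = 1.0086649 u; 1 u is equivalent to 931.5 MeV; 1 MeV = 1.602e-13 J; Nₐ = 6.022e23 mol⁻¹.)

Σm = 43·m(¹H) + 47·m_n = 43.336475 + 47.4072503 = 90.7437253 u
Δm = 90.7437253 − 90.0109 = 0.7328253 u
Converting to energy: 0.7328253 u × 931.5 MeV/u = 682.627 MeV
Per nucleus in joules: 682.627 MeV × 1.602e-13 J/MeV = 1.0936e-10 J
Per mole: 1.0936e-10 J × 6.022e23 mol⁻¹ = 6.5857e+13 J/mol

6.59e+10 kJ/mol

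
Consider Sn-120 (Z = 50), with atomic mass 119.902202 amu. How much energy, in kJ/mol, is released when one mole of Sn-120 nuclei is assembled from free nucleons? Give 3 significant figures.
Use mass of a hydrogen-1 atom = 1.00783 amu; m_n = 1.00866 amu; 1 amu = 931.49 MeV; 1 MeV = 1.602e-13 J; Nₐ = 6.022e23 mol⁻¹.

9.84e+10 kJ/mol

Z = 50, so N = A − Z = 120 − 50 = 70.
Σm = 50·m(¹H) + 70·m_n = 50.39150 + 70.60620 = 120.99770 amu
Δm = 120.99770 − 119.902202 = 1.095498 amu
Binding energy = Δm·c² = 1.095498 × 931.49 MeV/amu = 1020.45 MeV
Per nucleus in joules: 1020.45 MeV × 1.602e-13 J/MeV = 1.6348e-10 J
Per mole: 1.6348e-10 J × 6.022e23 mol⁻¹ = 9.8448e+13 J/mol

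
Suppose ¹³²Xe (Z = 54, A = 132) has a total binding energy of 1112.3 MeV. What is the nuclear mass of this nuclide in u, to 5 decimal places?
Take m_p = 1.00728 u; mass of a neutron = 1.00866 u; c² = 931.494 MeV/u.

Mass defect = 1112.3 MeV / (931.494 MeV/u) = 1.1941032 u
Constituent mass = 54(1.00728) + 78(1.00866) = 133.06860 u
Nuclear mass = 133.06860 − 1.1941032 = 131.8744968 u ≈ 131.87450 u (to 5 decimal places)

131.87450 u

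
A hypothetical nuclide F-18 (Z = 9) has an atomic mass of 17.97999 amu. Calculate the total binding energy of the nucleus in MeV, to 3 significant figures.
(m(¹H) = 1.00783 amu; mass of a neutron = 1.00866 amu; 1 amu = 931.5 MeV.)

Z = 9, so N = A − Z = 18 − 9 = 9.
Σm = 9·m(¹H) + 9·m_n = 9.07047 + 9.07794 = 18.14841 amu
The mass defect is 18.14841 − 17.97999 = 0.16842 amu.
Converting to energy: 0.16842 amu × 931.5 MeV/amu = 156.883 MeV

157 MeV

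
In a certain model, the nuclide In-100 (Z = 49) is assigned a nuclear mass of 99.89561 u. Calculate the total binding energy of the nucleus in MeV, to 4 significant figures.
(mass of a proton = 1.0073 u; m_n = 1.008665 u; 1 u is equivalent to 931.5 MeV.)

The nucleus contains 49 protons and 100 − 49 = 51 neutrons.
Total constituent mass: 49 × 1.0073 + 51 × 1.008665 = 100.799615 u
The mass defect is 100.799615 − 99.89561 = 0.904005 u.
E_B = 0.904005 × 931.5 = 842.081 MeV

842.1 MeV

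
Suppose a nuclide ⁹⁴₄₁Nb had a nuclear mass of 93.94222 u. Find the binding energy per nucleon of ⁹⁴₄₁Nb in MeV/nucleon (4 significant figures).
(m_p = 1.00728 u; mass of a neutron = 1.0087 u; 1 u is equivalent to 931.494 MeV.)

8.100 MeV/nucleon

Total constituent mass: 41 × 1.00728 + 53 × 1.0087 = 94.75958 u
The mass defect is 94.75958 − 93.94222 = 0.81736 u.
Binding energy = Δm·c² = 0.81736 × 931.494 MeV/u = 761.366 MeV
BE/A = 761.366 MeV / 94 = 8.100 MeV/nucleon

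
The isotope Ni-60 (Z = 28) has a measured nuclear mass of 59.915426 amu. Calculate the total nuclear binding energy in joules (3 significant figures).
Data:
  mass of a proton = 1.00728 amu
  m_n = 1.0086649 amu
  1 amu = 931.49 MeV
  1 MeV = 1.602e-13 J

8.44e-11 J

With 28 protons and 32 neutrons (A = 60):
Σm = 28·m_p + 32·m_n = 28.20384 + 32.2772768 = 60.4811168 amu
The mass defect is 60.4811168 − 59.915426 = 0.5656908 amu.
E_B = 0.5656908 × 931.49 = 526.935 MeV
In joules: 526.935 MeV × 1.602e-13 J/MeV = 8.4415e-11 J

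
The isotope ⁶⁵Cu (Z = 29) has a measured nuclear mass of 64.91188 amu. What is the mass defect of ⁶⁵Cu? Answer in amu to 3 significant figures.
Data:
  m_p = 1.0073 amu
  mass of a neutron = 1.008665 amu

0.612 amu

Z = 29, so N = A − Z = 65 − 29 = 36.
Σm = 29·m_p + 36·m_n = 29.2117 + 36.311940 = 65.523640 amu
Δm = 65.523640 − 64.91188 = 0.611760 amu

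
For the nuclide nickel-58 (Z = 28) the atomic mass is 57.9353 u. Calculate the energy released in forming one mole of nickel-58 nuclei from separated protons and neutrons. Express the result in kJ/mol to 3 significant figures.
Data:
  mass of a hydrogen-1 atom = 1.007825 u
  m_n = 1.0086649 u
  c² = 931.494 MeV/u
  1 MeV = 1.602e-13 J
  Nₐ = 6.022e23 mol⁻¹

Mass of separated nucleons = 28(1.007825) + 30(1.0086649) = 28.219100 + 30.2599470 = 58.4790470 u
Mass defect Δm = 58.4790470 − 57.9353 = 0.5437470 u
Binding energy = Δm·c² = 0.5437470 × 931.494 MeV/u = 506.497 MeV
Per nucleus in joules: 506.497 MeV × 1.602e-13 J/MeV = 8.1141e-11 J
Per mole: 8.1141e-11 J × 6.022e23 mol⁻¹ = 4.8863e+13 J/mol

4.89e+10 kJ/mol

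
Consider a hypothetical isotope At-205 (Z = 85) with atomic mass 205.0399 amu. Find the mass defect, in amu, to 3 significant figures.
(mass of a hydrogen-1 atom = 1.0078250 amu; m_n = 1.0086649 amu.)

1.67 amu

Mass of separated nucleons = 85(1.0078250) + 120(1.0086649) = 85.6651250 + 121.0397880 = 206.7049130 amu
Δm = 206.7049130 − 205.0399 = 1.6650130 amu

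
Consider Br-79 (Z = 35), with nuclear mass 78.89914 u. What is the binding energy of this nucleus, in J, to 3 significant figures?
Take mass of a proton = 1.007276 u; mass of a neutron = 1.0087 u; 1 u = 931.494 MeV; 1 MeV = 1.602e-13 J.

1.10e-10 J

Σm = 35·m_p + 44·m_n = 35.254660 + 44.3828 = 79.637460 u
The mass defect is 79.637460 − 78.89914 = 0.738320 u.
Converting to energy: 0.738320 u × 931.494 MeV/u = 687.741 MeV
In joules: 687.741 MeV × 1.602e-13 J/MeV = 1.1018e-10 J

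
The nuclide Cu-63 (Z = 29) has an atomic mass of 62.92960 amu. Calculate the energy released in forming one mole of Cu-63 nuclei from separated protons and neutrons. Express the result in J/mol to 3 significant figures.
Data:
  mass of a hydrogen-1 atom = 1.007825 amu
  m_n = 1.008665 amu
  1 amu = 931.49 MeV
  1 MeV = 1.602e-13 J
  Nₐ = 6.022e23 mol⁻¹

Z = 29, so N = A − Z = 63 − 29 = 34.
Σm = 29·m(¹H) + 34·m_n = 29.226925 + 34.294610 = 63.521535 amu
Δm = 63.521535 − 62.92960 = 0.591935 amu
Binding energy = Δm·c² = 0.591935 × 931.49 MeV/amu = 551.382 MeV
Per nucleus in joules: 551.382 MeV × 1.602e-13 J/MeV = 8.8331e-11 J
Per mole: 8.8331e-11 J × 6.022e23 mol⁻¹ = 5.3193e+13 J/mol

5.32e+13 J/mol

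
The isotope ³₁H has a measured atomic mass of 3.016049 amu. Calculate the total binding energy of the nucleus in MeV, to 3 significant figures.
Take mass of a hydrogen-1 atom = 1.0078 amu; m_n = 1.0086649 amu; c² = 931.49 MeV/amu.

Σm = 1·m(¹H) + 2·m_n = 1.0078 + 2.0173298 = 3.0251298 amu
The mass defect is 3.0251298 − 3.016049 = 0.0090808 amu.
Binding energy = Δm·c² = 0.0090808 × 931.49 MeV/amu = 8.45867 MeV

8.46 MeV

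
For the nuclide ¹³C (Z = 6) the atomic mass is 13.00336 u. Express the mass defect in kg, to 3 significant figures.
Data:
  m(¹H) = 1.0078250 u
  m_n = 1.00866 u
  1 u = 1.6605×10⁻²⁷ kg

Z = 6, so N = A − Z = 13 − 6 = 7.
Σm = 6·m(¹H) + 7·m_n = 6.0469500 + 7.06062 = 13.1075700 u
Δm = 13.1075700 − 13.00336 = 0.1042100 u
In SI units: 0.1042100 u × 1.6605×10⁻²⁷ kg/u = 1.7304e-28 kg

1.73e-28 kg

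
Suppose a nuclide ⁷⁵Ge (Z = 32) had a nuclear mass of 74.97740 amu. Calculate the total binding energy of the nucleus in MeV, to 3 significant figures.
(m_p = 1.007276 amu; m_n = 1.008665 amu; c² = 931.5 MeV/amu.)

Σm = 32·m_p + 43·m_n = 32.232832 + 43.372595 = 75.605427 amu
The mass defect is 75.605427 − 74.97740 = 0.628027 amu.
Binding energy = Δm·c² = 0.628027 × 931.5 MeV/amu = 585.007 MeV

585 MeV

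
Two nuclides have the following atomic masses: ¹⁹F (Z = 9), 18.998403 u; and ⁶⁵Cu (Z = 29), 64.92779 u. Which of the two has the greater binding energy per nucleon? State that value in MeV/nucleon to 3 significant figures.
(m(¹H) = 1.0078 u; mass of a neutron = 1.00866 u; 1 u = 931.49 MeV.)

¹⁹F: Σm = 9(1.0078) + 10(1.00866) = 19.15680 u; Δm = 0.158397 u; E_B = 147.55 MeV; E_B/A = 7.766 MeV
⁶⁵Cu: Σm = 29(1.0078) + 36(1.00866) = 65.53796 u; Δm = 0.61017 u; E_B = 568.37 MeV; E_B/A = 8.744 MeV
⁶⁵Cu has the higher binding energy per nucleon, so it is the more tightly bound nucleus.

⁶⁵Cu; 8.74 MeV/nucleon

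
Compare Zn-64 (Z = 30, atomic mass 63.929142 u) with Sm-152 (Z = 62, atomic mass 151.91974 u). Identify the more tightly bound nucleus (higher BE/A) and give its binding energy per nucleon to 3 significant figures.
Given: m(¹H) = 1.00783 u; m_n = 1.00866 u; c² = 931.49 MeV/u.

Zn-64; 8.74 MeV/nucleon

Zn-64: Σm = 30(1.00783) + 34(1.00866) = 64.52934 u; Δm = 0.600198 u; E_B = 559.08 MeV; E_B/A = 8.736 MeV
Sm-152: Σm = 62(1.00783) + 90(1.00866) = 153.26486 u; Δm = 1.34512 u; E_B = 1253.0 MeV; E_B/A = 8.243 MeV
Zn-64 has the higher binding energy per nucleon, so it is the more tightly bound nucleus.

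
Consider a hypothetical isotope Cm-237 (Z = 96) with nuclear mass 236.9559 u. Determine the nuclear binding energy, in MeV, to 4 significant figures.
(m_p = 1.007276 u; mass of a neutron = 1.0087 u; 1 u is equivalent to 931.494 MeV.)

Mass of separated nucleons = 96(1.007276) + 141(1.0087) = 96.698496 + 142.2267 = 238.925196 u
The mass defect is 238.925196 − 236.9559 = 1.969296 u.
Converting to energy: 1.969296 u × 931.494 MeV/u = 1834.39 MeV

1834 MeV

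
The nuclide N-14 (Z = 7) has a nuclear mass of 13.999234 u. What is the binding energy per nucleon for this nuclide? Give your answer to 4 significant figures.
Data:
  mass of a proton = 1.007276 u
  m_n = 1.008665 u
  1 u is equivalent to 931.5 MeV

7.475 MeV/nucleon

Mass of separated nucleons = 7(1.007276) + 7(1.008665) = 7.050932 + 7.060655 = 14.111587 u
Mass defect Δm = 14.111587 − 13.999234 = 0.112353 u
Converting to energy: 0.112353 u × 931.5 MeV/u = 104.6568 MeV
BE/A = 104.6568 MeV / 14 = 7.475 MeV/nucleon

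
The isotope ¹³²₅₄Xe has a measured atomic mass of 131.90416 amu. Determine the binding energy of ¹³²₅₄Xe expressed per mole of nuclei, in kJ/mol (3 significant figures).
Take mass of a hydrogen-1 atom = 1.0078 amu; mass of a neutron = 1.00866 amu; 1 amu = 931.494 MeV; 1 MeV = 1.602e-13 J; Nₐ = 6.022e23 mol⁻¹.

1.07e+11 kJ/mol

With 54 protons and 78 neutrons (A = 132):
Σm = 54·m(¹H) + 78·m_n = 54.4212 + 78.67548 = 133.09668 amu
Δm = 133.09668 − 131.90416 = 1.19252 amu
Converting to energy: 1.19252 amu × 931.494 MeV/amu = 1110.83 MeV
Per nucleus in joules: 1110.83 MeV × 1.602e-13 J/MeV = 1.7795e-10 J
Per mole: 1.7795e-10 J × 6.022e23 mol⁻¹ = 1.0716e+14 J/mol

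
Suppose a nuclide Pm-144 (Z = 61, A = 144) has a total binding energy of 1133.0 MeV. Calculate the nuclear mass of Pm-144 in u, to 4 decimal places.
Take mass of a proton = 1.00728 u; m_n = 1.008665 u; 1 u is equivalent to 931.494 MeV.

Mass defect = 1133.0 MeV / (931.494 MeV/u) = 1.216326 u
Constituent mass = 61(1.00728) + 83(1.008665) = 145.163275 u
Nuclear mass = 145.163275 − 1.216326 = 143.946949 u ≈ 143.9469 u (to 4 decimal places)

143.9469 u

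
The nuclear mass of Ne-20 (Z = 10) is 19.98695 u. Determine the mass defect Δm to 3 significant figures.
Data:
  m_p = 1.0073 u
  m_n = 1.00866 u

Z = 10, so N = A − Z = 20 − 10 = 10.
Σm = 10·m_p + 10·m_n = 10.0730 + 10.08660 = 20.15960 u
Mass defect Δm = 20.15960 − 19.98695 = 0.17265 u

0.173 u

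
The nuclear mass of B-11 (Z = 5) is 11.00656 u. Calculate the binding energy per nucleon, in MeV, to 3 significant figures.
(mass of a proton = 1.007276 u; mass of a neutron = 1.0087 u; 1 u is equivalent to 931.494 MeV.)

With 5 protons and 6 neutrons (A = 11):
Σm = 5·m_p + 6·m_n = 5.036380 + 6.0522 = 11.088580 u
The mass defect is 11.088580 − 11.00656 = 0.082020 u.
E_B = 0.082020 × 931.494 = 76.4011 MeV
Per nucleon: 76.4011 / 11 = 6.946 MeV

6.95 MeV/nucleon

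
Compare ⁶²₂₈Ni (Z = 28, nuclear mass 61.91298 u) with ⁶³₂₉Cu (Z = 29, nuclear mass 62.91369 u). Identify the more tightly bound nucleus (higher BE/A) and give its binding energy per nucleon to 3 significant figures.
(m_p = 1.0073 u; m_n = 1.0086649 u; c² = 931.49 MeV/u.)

⁶²₂₈Ni: Σm = 28(1.0073) + 34(1.0086649) = 62.4990066 u; Δm = 0.5860266 u; E_B = 545.878 MeV; E_B/A = 8.804 MeV
⁶³₂₉Cu: Σm = 29(1.0073) + 34(1.0086649) = 63.5063066 u; Δm = 0.5926166 u; E_B = 552.02 MeV; E_B/A = 8.762 MeV
⁶²₂₈Ni has the higher binding energy per nucleon, so it is the more tightly bound nucleus.

⁶²₂₈Ni; 8.80 MeV/nucleon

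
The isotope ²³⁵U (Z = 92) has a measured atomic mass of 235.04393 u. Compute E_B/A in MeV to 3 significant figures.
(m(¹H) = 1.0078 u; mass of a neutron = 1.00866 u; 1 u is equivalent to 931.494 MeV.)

7.58 MeV/nucleon

Σm = 92·m(¹H) + 143·m_n = 92.7176 + 144.23838 = 236.95598 u
Mass defect Δm = 236.95598 − 235.04393 = 1.91205 u
Binding energy = Δm·c² = 1.91205 × 931.494 MeV/u = 1781.06 MeV
Dividing by A = 235 gives 7.579 MeV per nucleon.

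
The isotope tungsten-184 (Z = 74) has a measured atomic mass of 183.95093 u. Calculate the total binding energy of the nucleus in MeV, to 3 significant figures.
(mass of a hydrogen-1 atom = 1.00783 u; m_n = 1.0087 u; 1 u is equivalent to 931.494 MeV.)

Mass of separated nucleons = 74(1.00783) + 110(1.0087) = 74.57942 + 110.9570 = 185.53642 u
The mass defect is 185.53642 − 183.95093 = 1.58549 u.
E_B = 1.58549 × 931.494 = 1476.87 MeV

1480 MeV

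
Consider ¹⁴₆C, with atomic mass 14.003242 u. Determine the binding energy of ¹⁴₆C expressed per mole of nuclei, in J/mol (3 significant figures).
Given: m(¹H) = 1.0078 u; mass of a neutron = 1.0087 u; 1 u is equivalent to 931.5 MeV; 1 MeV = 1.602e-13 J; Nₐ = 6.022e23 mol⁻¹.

Σm = 6·m(¹H) + 8·m_n = 6.0468 + 8.0696 = 14.1164 u
The mass defect is 14.1164 − 14.003242 = 0.113158 u.
Converting to energy: 0.113158 u × 931.5 MeV/u = 105.407 MeV
Per nucleus in joules: 105.407 MeV × 1.602e-13 J/MeV = 1.6886e-11 J
Per mole: 1.6886e-11 J × 6.022e23 mol⁻¹ = 1.0169e+13 J/mol

1.02e+13 J/mol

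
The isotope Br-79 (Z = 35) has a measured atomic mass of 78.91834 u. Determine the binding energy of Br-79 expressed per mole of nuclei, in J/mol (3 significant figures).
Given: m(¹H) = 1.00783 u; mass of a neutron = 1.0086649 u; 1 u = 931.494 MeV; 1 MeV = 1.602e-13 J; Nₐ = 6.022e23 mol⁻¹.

Z = 35, so N = A − Z = 79 − 35 = 44.
Σm = 35·m(¹H) + 44·m_n = 35.27405 + 44.3812556 = 79.6553056 u
Δm = 79.6553056 − 78.91834 = 0.7369656 u
Converting to energy: 0.7369656 u × 931.494 MeV/u = 686.479 MeV
Per nucleus in joules: 686.479 MeV × 1.602e-13 J/MeV = 1.0997e-10 J
Per mole: 1.0997e-10 J × 6.022e23 mol⁻¹ = 6.6224e+13 J/mol

6.62e+13 J/mol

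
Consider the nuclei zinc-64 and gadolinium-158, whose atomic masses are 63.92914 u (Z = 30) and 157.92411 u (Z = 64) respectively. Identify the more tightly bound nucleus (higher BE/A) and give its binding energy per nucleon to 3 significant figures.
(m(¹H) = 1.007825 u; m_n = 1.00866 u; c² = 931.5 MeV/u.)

zinc-64; 8.73 MeV/nucleon

zinc-64: Σm = 30(1.007825) + 34(1.00866) = 64.529190 u; Δm = 0.600050 u; E_B = 558.95 MeV; E_B/A = 8.734 MeV
gadolinium-158: Σm = 64(1.007825) + 94(1.00866) = 159.314840 u; Δm = 1.390730 u; E_B = 1295.5 MeV; E_B/A = 8.199 MeV
zinc-64 has the higher binding energy per nucleon, so it is the more tightly bound nucleus.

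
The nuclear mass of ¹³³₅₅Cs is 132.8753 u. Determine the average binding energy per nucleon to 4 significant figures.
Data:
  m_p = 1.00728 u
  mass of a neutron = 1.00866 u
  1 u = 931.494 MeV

8.409 MeV/nucleon

With 55 protons and 78 neutrons (A = 133):
Total constituent mass: 55 × 1.00728 + 78 × 1.00866 = 134.07588 u
The mass defect is 134.07588 − 132.8753 = 1.20058 u.
E_B = 1.20058 × 931.494 = 1118.333 MeV
Dividing by A = 133 gives 8.409 MeV per nucleon.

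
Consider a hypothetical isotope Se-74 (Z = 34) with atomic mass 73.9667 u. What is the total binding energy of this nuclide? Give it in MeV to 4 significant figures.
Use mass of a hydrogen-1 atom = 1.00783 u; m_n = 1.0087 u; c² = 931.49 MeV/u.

Σm = 34·m(¹H) + 40·m_n = 34.26622 + 40.3480 = 74.61422 u
The mass defect is 74.61422 − 73.9667 = 0.64752 u.
E_B = 0.64752 × 931.49 = 603.158 MeV

603.2 MeV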